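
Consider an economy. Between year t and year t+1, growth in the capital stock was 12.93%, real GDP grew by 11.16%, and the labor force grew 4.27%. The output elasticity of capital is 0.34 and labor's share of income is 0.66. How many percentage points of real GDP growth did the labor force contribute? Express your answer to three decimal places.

2.818

Labor's share = 1 − 0.34 = 0.66.
Contribution = share × growth = 0.66 × 4.27 = 2.8182 pp.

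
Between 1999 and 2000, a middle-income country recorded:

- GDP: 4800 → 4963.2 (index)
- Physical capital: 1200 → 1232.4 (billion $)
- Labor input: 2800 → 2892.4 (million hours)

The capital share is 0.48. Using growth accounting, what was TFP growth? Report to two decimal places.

0.39%

GDP growth = (4963.2 − 4800) / 4800 = 3.4%.
Physical capital growth = (1232.4 − 1200) / 1200 = 2.7%.
Labor input growth = (2892.4 − 2800) / 2800 = 3.3%.
Labor's share = 1 − 0.48 = 0.52.
Physical capital: 0.48 × 2.7 = 1.296 pp.
Labor input: 0.52 × 3.3 = 1.716 pp.
TFP growth = 3.4 − 3.012 = 0.388%.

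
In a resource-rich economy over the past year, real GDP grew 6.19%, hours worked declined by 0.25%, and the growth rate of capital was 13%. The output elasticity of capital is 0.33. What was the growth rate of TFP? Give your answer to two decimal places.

TFP grew 2.07%.

Labor's share = 1 − 0.33 = 0.67.
Capital: 0.33 × 13 = 4.29 pp.
Hours worked: 0.67 × (-0.25) = -0.1675 pp.
TFP growth = 6.19 − 4.1225 = 2.0675%.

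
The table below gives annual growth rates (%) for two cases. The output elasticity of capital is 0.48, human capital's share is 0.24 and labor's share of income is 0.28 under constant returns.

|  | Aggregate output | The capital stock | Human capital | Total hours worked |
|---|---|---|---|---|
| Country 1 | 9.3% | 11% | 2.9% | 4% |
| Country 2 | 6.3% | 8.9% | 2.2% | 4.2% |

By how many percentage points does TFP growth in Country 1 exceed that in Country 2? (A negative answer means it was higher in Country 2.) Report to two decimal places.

1.88 percentage points

Labor's share = 1 − 0.48 − 0.24 = 0.28.
Country 1: TFP = 9.3 − 5.28 − 0.696 − 1.12 = 2.204%.
Country 2: TFP = 6.3 − 4.272 − 0.528 − 1.176 = 0.324%.
Difference = 2.204 − (0.324) = 1.88 pp.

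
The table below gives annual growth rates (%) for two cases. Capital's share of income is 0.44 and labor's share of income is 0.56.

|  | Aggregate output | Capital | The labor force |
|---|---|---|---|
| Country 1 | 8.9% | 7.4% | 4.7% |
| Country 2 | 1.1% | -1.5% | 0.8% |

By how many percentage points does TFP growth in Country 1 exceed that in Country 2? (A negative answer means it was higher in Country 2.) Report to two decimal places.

1.70 percentage points

Labor's share = 1 − 0.44 = 0.56.
Country 1: TFP = 8.9 − 3.256 − 2.632 = 3.012%.
Country 2: TFP = 1.1 + 0.66 − 0.448 = 1.312%.
Difference = 3.012 − (1.312) = 1.7 pp.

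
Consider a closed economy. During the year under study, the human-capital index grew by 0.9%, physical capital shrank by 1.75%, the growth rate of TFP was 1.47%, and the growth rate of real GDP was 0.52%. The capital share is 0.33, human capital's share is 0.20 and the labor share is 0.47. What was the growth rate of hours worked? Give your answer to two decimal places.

Labor's share = 1 − 0.33 − 0.2 = 0.47.
gY = gA + 0.33×(-1.75) + 0.2×0.9 + 0.47×g.
0.47×g = 0.52 − 1.47 + 0.3975 = -0.5525.
g = -0.5525 / 0.47 = -1.1755%.

-1.18%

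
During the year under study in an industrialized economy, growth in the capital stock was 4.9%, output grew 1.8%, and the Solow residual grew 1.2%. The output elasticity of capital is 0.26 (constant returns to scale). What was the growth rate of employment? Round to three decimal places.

-0.911%

Labor's share = 1 − 0.26 = 0.74.
gY = gA + 0.26×4.9 + 0.74×g.
0.74×g = 1.8 − 1.2 − 1.274 = -0.674.
g = -0.674 / 0.74 = -0.91081%.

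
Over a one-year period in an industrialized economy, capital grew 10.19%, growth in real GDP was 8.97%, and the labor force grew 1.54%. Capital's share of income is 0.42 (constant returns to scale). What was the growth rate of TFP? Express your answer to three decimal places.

Labor's share = 1 − 0.42 = 0.58.
Capital: 0.42 × 10.19 = 4.2798 pp.
The labor force: 0.58 × 1.54 = 0.8932 pp.
TFP growth = 8.97 − 5.173 = 3.797%.

TFP grew 3.797%.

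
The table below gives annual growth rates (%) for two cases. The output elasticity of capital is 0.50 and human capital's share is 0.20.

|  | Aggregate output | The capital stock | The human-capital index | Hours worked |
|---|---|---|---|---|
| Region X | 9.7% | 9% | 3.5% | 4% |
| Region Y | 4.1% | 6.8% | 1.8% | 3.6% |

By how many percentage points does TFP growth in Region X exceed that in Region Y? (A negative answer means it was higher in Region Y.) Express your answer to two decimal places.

4.04 percentage points

Labor's share = 1 − 0.5 − 0.2 = 0.3.
Region X: TFP = 9.7 − 4.5 − 0.7 − 1.2 = 3.3%.
Region Y: TFP = 4.1 − 3.4 − 0.36 − 1.08 = -0.74%.
Difference = 3.3 − (-0.74) = 4.04 pp.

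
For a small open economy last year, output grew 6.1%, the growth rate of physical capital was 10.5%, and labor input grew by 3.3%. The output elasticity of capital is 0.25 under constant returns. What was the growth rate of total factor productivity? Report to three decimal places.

1.000%

Labor's share = 1 − 0.25 = 0.75.
Physical capital: 0.25 × 10.5 = 2.625 pp.
Labor input: 0.75 × 3.3 = 2.475 pp.
TFP growth = 6.1 − 5.1 = 1%.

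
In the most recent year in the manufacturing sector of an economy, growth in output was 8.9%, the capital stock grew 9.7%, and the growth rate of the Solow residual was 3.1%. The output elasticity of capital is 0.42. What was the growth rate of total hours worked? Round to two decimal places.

Total hours worked growth was 2.98%.

Labor's share = 1 − 0.42 = 0.58.
gY = gA + 0.42×9.7 + 0.58×g.
0.58×g = 8.9 − 3.1 − 4.074 = 1.726.
g = 1.726 / 0.58 = 2.9759%.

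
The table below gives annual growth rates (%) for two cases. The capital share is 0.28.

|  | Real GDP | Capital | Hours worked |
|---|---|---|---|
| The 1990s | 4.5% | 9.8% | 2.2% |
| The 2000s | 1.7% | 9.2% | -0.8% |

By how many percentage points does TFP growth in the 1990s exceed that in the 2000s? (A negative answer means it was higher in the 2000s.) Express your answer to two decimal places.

Labor's share = 1 − 0.28 = 0.72.
The 1990s: TFP = 4.5 − 2.744 − 1.584 = 0.172%.
The 2000s: TFP = 1.7 − 2.576 + 0.576 = -0.3%.
Difference = 0.172 − (-0.3) = 0.472 pp.

0.47 percentage points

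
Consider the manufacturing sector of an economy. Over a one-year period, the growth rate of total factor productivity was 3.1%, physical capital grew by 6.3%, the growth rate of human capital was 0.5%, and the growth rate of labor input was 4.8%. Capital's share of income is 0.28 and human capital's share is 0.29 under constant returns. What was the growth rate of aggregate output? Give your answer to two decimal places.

Aggregate output grew 7.07%.

Labor's share = 1 − 0.28 − 0.29 = 0.43.
Physical capital: 0.28 × 6.3 = 1.764 pp.
Human capital: 0.29 × 0.5 = 0.145 pp.
Labor input: 0.43 × 4.8 = 2.064 pp.
Output growth = 3.1 + 3.973 = 7.073%.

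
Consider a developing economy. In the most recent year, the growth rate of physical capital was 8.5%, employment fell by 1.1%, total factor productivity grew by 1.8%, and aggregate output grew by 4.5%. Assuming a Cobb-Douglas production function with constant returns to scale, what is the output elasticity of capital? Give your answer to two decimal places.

gY = gA + α·gK + (1−α)·gL, so gY − gA − gL = α(gK − gL).
4.5 − 1.8 + 1.1 = α × (8.5 − (-1.1)).
3.8 = 9.6 α, so α = 0.3958.

α = 0.40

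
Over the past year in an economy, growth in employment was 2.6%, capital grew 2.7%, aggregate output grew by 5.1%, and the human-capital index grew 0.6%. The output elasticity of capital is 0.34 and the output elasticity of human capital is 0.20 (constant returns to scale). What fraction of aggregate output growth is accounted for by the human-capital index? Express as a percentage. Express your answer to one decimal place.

The human-capital index contributed 0.2 × 0.6 = 0.12 pp.
Share of growth = 0.12 / 5.1 × 100 = 2.353%.

2.4%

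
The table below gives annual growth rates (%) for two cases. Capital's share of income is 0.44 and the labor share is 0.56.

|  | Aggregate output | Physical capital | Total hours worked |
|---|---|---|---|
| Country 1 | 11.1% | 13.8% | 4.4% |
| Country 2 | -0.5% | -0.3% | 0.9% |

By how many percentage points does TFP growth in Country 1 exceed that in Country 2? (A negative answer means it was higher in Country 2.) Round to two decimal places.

3.44 percentage points

Labor's share = 1 − 0.44 = 0.56.
Country 1: TFP = 11.1 − 6.072 − 2.464 = 2.564%.
Country 2: TFP = -0.5 + 0.132 − 0.504 = -0.872%.
Difference = 2.564 − (-0.872) = 3.436 pp.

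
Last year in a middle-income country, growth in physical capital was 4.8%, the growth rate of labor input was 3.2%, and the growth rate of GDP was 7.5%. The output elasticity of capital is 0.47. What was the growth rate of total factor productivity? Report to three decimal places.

3.548%

Labor's share = 1 − 0.47 = 0.53.
Physical capital: 0.47 × 4.8 = 2.256 pp.
Labor input: 0.53 × 3.2 = 1.696 pp.
TFP growth = 7.5 − 3.952 = 3.548%.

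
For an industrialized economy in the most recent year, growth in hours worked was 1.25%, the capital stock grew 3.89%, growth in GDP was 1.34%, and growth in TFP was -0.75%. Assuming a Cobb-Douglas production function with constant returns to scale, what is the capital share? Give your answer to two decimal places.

0.32

gY = gA + α·gK + (1−α)·gL, so gY − gA − gL = α(gK − gL).
1.34 + 0.75 − 1.25 = α × (3.89 − 1.25).
0.84 = 2.64 α, so α = 0.3182.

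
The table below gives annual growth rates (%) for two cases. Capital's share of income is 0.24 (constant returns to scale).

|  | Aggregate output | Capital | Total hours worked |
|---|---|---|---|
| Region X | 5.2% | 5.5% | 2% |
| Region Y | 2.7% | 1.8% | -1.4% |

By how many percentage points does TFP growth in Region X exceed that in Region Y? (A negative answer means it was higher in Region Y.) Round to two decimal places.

-0.97 percentage points

Labor's share = 1 − 0.24 = 0.76.
Region X: TFP = 5.2 − 1.32 − 1.52 = 2.36%.
Region Y: TFP = 2.7 − 0.432 + 1.064 = 3.332%.
Difference = 2.36 − (3.332) = -0.972 pp.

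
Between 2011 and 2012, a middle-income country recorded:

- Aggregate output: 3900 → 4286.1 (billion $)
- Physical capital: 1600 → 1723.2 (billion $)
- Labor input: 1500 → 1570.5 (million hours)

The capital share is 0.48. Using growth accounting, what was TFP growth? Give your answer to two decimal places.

3.76%

Aggregate output growth = (4286.1 − 3900) / 3900 = 9.9%.
Physical capital growth = (1723.2 − 1600) / 1600 = 7.7%.
Labor input growth = (1570.5 − 1500) / 1500 = 4.7%.
Labor's share = 1 − 0.48 = 0.52.
Physical capital: 0.48 × 7.7 = 3.696 pp.
Labor input: 0.52 × 4.7 = 2.444 pp.
TFP growth = 9.9 − 6.14 = 3.76%.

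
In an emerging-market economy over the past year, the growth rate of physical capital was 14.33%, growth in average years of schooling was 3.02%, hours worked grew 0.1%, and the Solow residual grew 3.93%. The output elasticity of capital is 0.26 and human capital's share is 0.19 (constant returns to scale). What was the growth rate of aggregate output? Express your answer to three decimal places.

Labor's share = 1 − 0.26 − 0.19 = 0.55.
Physical capital: 0.26 × 14.33 = 3.7258 pp.
Average years of schooling: 0.19 × 3.02 = 0.5738 pp.
Hours worked: 0.55 × 0.1 = 0.055 pp.
Output growth = 3.93 + 4.3546 = 8.2846%.

Aggregate output grew 8.285%.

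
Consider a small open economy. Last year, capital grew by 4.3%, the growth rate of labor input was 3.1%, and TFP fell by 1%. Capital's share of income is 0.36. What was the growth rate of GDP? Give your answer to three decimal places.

Labor's share = 1 − 0.36 = 0.64.
Capital: 0.36 × 4.3 = 1.548 pp.
Labor input: 0.64 × 3.1 = 1.984 pp.
Output growth = -1 + 3.532 = 2.532%.

2.532%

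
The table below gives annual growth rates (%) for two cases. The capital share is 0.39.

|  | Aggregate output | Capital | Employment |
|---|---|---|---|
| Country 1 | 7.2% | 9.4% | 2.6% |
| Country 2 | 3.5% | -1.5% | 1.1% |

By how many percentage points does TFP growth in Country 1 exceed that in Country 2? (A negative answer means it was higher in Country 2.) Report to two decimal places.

Labor's share = 1 − 0.39 = 0.61.
Country 1: TFP = 7.2 − 3.666 − 1.586 = 1.948%.
Country 2: TFP = 3.5 + 0.585 − 0.671 = 3.414%.
Difference = 1.948 − (3.414) = -1.466 pp.

-1.47 percentage points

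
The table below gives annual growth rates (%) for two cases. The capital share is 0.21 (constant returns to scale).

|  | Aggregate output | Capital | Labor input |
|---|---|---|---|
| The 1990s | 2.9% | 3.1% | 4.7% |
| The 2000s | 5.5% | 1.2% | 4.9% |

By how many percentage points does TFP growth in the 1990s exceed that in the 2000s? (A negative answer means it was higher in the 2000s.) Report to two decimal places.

Labor's share = 1 − 0.21 = 0.79.
The 1990s: TFP = 2.9 − 0.651 − 3.713 = -1.464%.
The 2000s: TFP = 5.5 − 0.252 − 3.871 = 1.377%.
Difference = -1.464 − (1.377) = -2.841 pp.

-2.84 percentage points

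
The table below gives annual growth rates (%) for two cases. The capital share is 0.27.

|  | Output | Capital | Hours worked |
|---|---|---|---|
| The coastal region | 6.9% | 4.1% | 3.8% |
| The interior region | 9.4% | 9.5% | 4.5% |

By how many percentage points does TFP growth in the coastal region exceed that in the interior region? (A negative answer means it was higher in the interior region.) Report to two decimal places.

-0.53 percentage points

Labor's share = 1 − 0.27 = 0.73.
The coastal region: TFP = 6.9 − 1.107 − 2.774 = 3.019%.
The interior region: TFP = 9.4 − 2.565 − 3.285 = 3.55%.
Difference = 3.019 − (3.55) = -0.531 pp.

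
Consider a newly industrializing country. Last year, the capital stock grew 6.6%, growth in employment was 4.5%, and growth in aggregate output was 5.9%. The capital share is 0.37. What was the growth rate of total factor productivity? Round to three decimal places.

Labor's share = 1 − 0.37 = 0.63.
The capital stock: 0.37 × 6.6 = 2.442 pp.
Employment: 0.63 × 4.5 = 2.835 pp.
TFP growth = 5.9 − 5.277 = 0.623%.

Total factor productivity grew 0.623%.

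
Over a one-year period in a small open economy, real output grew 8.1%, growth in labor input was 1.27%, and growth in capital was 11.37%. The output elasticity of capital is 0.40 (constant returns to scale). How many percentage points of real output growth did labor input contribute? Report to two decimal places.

Labor's share = 1 − 0.4 = 0.6.
Contribution = share × growth = 0.6 × 1.27 = 0.762 pp.

0.76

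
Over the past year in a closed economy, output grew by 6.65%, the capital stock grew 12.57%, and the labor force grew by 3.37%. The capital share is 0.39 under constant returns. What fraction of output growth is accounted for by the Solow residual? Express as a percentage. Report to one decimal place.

The Solow residual accounted for -4.6% of growth.

Labor's share = 1 − 0.39 = 0.61.
The capital stock: 0.39 × 12.57 = 4.9023 pp.
The labor force: 0.61 × 3.37 = 2.0557 pp.
TFP growth = 6.65 − 6.958 = -0.308%.
TFP share of growth = -0.308 / 6.65 × 100 = -4.632%.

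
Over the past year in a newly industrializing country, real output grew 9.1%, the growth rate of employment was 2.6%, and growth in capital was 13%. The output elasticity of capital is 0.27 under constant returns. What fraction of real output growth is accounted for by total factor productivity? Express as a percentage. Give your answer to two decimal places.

Total factor productivity accounted for 40.57% of growth.

Labor's share = 1 − 0.27 = 0.73.
Capital: 0.27 × 13 = 3.51 pp.
Employment: 0.73 × 2.6 = 1.898 pp.
TFP growth = 9.1 − 5.408 = 3.692%.
TFP share of growth = 3.692 / 9.1 × 100 = 40.5714%.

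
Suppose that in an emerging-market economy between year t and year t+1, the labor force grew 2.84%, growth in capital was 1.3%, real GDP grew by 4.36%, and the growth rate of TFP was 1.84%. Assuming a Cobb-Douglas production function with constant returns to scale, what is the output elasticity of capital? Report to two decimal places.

gY = gA + α·gK + (1−α)·gL, so gY − gA − gL = α(gK − gL).
4.36 − 1.84 − 2.84 = α × (1.3 − 2.84).
-0.32 = -1.54 α, so α = 0.2078.

The output elasticity of capital is 0.21.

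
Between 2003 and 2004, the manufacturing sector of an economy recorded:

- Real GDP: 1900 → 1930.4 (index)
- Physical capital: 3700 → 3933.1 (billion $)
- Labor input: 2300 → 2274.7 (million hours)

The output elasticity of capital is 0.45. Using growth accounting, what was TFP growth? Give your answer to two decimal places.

-0.63%

Real GDP growth = (1930.4 − 1900) / 1900 = 1.6%.
Physical capital growth = (3933.1 − 3700) / 3700 = 6.3%.
Labor input growth = (2274.7 − 2300) / 2300 = -1.1%.
Labor's share = 1 − 0.45 = 0.55.
Physical capital: 0.45 × 6.3 = 2.835 pp.
Labor input: 0.55 × (-1.1) = -0.605 pp.
TFP growth = 1.6 − 2.23 = -0.63%.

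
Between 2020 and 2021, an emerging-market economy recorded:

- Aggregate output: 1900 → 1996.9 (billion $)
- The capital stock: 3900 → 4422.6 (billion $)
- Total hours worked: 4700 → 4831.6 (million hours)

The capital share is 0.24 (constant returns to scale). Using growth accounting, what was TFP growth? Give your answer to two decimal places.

-0.24%

Aggregate output growth = (1996.9 − 1900) / 1900 = 5.1%.
The capital stock growth = (4422.6 − 3900) / 3900 = 13.4%.
Total hours worked growth = (4831.6 − 4700) / 4700 = 2.8%.
Labor's share = 1 − 0.24 = 0.76.
The capital stock: 0.24 × 13.4 = 3.216 pp.
Total hours worked: 0.76 × 2.8 = 2.128 pp.
TFP growth = 5.1 − 5.344 = -0.244%.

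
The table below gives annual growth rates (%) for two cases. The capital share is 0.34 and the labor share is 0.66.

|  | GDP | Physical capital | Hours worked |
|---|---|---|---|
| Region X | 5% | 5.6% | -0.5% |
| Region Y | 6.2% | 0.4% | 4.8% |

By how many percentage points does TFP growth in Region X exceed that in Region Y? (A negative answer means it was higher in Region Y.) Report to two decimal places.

0.53 percentage points

Labor's share = 1 − 0.34 = 0.66.
Region X: TFP = 5 − 1.904 + 0.33 = 3.426%.
Region Y: TFP = 6.2 − 0.136 − 3.168 = 2.896%.
Difference = 3.426 − (2.896) = 0.53 pp.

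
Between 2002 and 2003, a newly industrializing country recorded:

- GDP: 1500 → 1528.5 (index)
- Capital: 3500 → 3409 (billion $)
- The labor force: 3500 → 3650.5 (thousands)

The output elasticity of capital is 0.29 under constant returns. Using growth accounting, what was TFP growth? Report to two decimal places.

-0.40%

GDP growth = (1528.5 − 1500) / 1500 = 1.9%.
Capital growth = (3409 − 3500) / 3500 = -2.6%.
The labor force growth = (3650.5 − 3500) / 3500 = 4.3%.
Labor's share = 1 − 0.29 = 0.71.
Capital: 0.29 × (-2.6) = -0.754 pp.
The labor force: 0.71 × 4.3 = 3.053 pp.
TFP growth = 1.9 − 2.299 = -0.399%.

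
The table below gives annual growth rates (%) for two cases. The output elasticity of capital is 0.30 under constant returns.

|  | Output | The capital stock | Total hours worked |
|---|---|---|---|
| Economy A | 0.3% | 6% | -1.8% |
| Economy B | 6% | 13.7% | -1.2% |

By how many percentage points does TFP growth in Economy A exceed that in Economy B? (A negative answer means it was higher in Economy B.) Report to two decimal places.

Labor's share = 1 − 0.3 = 0.7.
Economy A: TFP = 0.3 − 1.8 + 1.26 = -0.24%.
Economy B: TFP = 6 − 4.11 + 0.84 = 2.73%.
Difference = -0.24 − (2.73) = -2.97 pp.

-2.97 percentage points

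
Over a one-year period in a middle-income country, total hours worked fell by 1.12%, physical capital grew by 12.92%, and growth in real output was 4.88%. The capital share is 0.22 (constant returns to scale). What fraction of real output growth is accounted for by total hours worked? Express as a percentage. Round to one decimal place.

Total hours worked accounted for -17.9% of growth.

Labor's share = 1 − 0.22 = 0.78.
Total hours worked contributed 0.78 × (-1.12) = -0.8736 pp.
Share of growth = -0.8736 / 4.88 × 100 = -17.902%.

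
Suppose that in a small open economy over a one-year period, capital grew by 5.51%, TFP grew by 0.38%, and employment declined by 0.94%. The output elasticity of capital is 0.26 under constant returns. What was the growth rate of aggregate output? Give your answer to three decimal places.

1.117%

Labor's share = 1 − 0.26 = 0.74.
Capital: 0.26 × 5.51 = 1.4326 pp.
Employment: 0.74 × (-0.94) = -0.6956 pp.
Output growth = 0.38 + 0.737 = 1.117%.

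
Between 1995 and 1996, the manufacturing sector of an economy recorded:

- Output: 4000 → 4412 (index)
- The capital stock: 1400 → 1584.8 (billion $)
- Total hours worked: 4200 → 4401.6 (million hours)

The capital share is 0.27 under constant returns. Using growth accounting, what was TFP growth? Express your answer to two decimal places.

Output growth = (4412 − 4000) / 4000 = 10.3%.
The capital stock growth = (1584.8 − 1400) / 1400 = 13.2%.
Total hours worked growth = (4401.6 − 4200) / 4200 = 4.8%.
Labor's share = 1 − 0.27 = 0.73.
The capital stock: 0.27 × 13.2 = 3.564 pp.
Total hours worked: 0.73 × 4.8 = 3.504 pp.
TFP growth = 10.3 − 7.068 = 3.232%.

TFP growth was 3.23%.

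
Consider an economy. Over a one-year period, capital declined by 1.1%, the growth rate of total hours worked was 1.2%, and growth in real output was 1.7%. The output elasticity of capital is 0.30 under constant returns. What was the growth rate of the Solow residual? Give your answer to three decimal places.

Labor's share = 1 − 0.3 = 0.7.
Capital: 0.3 × (-1.1) = -0.33 pp.
Total hours worked: 0.7 × 1.2 = 0.84 pp.
TFP growth = 1.7 − 0.51 = 1.19%.

The Solow residual growth was 1.190%.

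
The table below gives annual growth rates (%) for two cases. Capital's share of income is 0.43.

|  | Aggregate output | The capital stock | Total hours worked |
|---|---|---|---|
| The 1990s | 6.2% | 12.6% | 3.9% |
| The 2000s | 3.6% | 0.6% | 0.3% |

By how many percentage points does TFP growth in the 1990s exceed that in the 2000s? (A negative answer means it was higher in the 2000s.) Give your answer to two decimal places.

-4.61 percentage points

Labor's share = 1 − 0.43 = 0.57.
The 1990s: TFP = 6.2 − 5.418 − 2.223 = -1.441%.
The 2000s: TFP = 3.6 − 0.258 − 0.171 = 3.171%.
Difference = -1.441 − (3.171) = -4.612 pp.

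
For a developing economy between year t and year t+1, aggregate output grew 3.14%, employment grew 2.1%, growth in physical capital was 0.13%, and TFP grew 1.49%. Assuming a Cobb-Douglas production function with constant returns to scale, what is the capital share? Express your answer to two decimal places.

The capital share is 0.23.

gY = gA + α·gK + (1−α)·gL, so gY − gA − gL = α(gK − gL).
3.14 − 1.49 − 2.1 = α × (0.13 − 2.1).
-0.45 = -1.97 α, so α = 0.2284.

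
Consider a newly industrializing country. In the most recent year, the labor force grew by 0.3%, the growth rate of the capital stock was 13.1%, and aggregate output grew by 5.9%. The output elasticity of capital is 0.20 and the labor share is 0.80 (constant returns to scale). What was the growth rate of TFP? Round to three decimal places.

Labor's share = 1 − 0.2 = 0.8.
The capital stock: 0.2 × 13.1 = 2.62 pp.
The labor force: 0.8 × 0.3 = 0.24 pp.
TFP growth = 5.9 − 2.86 = 3.04%.

TFP grew 3.040%.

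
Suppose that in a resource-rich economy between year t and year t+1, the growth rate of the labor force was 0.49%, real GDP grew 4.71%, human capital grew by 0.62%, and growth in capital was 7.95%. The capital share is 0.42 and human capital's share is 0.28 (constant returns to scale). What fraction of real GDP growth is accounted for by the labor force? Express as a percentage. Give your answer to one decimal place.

The labor force accounted for 3.1% of growth.

Labor's share = 1 − 0.42 − 0.28 = 0.3.
The labor force contributed 0.3 × 0.49 = 0.147 pp.
Share of growth = 0.147 / 4.71 × 100 = 3.121%.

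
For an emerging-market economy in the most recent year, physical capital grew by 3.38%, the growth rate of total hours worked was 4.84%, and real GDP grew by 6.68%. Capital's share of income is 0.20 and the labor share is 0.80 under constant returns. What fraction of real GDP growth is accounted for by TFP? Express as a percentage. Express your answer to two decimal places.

Labor's share = 1 − 0.2 = 0.8.
Physical capital: 0.2 × 3.38 = 0.676 pp.
Total hours worked: 0.8 × 4.84 = 3.872 pp.
TFP growth = 6.68 − 4.548 = 2.132%.
TFP share of growth = 2.132 / 6.68 × 100 = 31.9162%.

TFP accounted for 31.92% of growth.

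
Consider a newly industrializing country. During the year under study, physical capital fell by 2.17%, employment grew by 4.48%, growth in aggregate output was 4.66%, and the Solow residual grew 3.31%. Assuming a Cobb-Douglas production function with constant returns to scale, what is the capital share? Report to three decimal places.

gY = gA + α·gK + (1−α)·gL, so gY − gA − gL = α(gK − gL).
4.66 − 3.31 − 4.48 = α × (-2.17 − 4.48).
-3.13 = -6.65 α, so α = 0.47068.

The capital share is 0.471.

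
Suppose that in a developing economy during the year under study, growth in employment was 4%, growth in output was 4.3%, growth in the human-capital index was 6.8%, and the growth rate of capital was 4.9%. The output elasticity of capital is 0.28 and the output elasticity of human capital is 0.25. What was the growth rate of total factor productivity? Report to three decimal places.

Labor's share = 1 − 0.28 − 0.25 = 0.47.
Capital: 0.28 × 4.9 = 1.372 pp.
The human-capital index: 0.25 × 6.8 = 1.7 pp.
Employment: 0.47 × 4 = 1.88 pp.
TFP growth = 4.3 − 4.952 = -0.652%.

-0.652%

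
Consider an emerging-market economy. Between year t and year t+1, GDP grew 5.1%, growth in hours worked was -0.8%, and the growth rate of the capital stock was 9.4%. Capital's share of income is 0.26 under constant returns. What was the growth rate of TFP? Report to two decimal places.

Labor's share = 1 − 0.26 = 0.74.
The capital stock: 0.26 × 9.4 = 2.444 pp.
Hours worked: 0.74 × (-0.8) = -0.592 pp.
TFP growth = 5.1 − 1.852 = 3.248%.

3.25%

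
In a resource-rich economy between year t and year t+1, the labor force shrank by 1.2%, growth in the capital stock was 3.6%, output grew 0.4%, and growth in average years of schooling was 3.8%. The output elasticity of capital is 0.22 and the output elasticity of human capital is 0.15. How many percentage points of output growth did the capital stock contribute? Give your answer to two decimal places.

0.79 pp

Contribution = share × growth = 0.22 × 3.6 = 0.792 pp.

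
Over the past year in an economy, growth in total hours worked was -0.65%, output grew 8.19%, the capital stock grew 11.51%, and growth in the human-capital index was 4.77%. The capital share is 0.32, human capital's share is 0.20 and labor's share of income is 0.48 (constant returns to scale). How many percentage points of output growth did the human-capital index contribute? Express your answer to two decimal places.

Contribution = share × growth = 0.2 × 4.77 = 0.954 pp.

0.95 percentage points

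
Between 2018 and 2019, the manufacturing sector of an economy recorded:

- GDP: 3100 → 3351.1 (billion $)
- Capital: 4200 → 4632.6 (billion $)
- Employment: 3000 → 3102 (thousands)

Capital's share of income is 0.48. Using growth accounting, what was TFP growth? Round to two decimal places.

GDP growth = (3351.1 − 3100) / 3100 = 8.1%.
Capital growth = (4632.6 − 4200) / 4200 = 10.3%.
Employment growth = (3102 − 3000) / 3000 = 3.4%.
Labor's share = 1 − 0.48 = 0.52.
Capital: 0.48 × 10.3 = 4.944 pp.
Employment: 0.52 × 3.4 = 1.768 pp.
TFP growth = 8.1 − 6.712 = 1.388%.

TFP growth was 1.39%.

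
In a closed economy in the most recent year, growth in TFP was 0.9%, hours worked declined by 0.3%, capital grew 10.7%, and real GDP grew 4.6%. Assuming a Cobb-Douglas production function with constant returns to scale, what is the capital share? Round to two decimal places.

gY = gA + α·gK + (1−α)·gL, so gY − gA − gL = α(gK − gL).
4.6 − 0.9 + 0.3 = α × (10.7 − (-0.3)).
4 = 11 α, so α = 0.3636.

0.36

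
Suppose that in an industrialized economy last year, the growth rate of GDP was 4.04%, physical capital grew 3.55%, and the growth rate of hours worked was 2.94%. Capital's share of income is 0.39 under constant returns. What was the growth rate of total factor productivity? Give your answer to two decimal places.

Labor's share = 1 − 0.39 = 0.61.
Physical capital: 0.39 × 3.55 = 1.3845 pp.
Hours worked: 0.61 × 2.94 = 1.7934 pp.
TFP growth = 4.04 − 3.1779 = 0.8621%.

0.86%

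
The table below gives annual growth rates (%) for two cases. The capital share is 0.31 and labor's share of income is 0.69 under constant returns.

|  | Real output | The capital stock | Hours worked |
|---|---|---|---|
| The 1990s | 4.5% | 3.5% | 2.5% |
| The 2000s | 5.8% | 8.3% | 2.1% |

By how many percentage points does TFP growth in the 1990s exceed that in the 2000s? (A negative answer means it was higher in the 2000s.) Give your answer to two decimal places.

Labor's share = 1 − 0.31 = 0.69.
The 1990s: TFP = 4.5 − 1.085 − 1.725 = 1.69%.
The 2000s: TFP = 5.8 − 2.573 − 1.449 = 1.778%.
Difference = 1.69 − (1.778) = -0.088 pp.

-0.09 percentage points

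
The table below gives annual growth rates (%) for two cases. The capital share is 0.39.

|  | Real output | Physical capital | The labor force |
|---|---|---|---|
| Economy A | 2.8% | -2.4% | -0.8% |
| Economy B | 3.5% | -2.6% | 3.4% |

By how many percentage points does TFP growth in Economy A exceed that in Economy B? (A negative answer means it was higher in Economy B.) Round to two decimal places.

Labor's share = 1 − 0.39 = 0.61.
Economy A: TFP = 2.8 + 0.936 + 0.488 = 4.224%.
Economy B: TFP = 3.5 + 1.014 − 2.074 = 2.44%.
Difference = 4.224 − (2.44) = 1.784 pp.

1.78 percentage points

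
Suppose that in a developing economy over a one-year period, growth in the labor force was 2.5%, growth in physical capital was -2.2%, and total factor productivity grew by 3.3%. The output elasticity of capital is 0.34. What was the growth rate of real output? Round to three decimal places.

4.202%

Labor's share = 1 − 0.34 = 0.66.
Physical capital: 0.34 × (-2.2) = -0.748 pp.
The labor force: 0.66 × 2.5 = 1.65 pp.
Output growth = 3.3 + 0.902 = 4.202%.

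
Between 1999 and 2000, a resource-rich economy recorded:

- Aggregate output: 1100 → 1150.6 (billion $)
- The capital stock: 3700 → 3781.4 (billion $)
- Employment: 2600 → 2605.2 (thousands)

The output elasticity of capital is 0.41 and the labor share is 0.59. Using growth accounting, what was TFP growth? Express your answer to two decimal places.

Aggregate output growth = (1150.6 − 1100) / 1100 = 4.6%.
The capital stock growth = (3781.4 − 3700) / 3700 = 2.2%.
Employment growth = (2605.2 − 2600) / 2600 = 0.2%.
Labor's share = 1 − 0.41 = 0.59.
The capital stock: 0.41 × 2.2 = 0.902 pp.
Employment: 0.59 × 0.2 = 0.118 pp.
TFP growth = 4.6 − 1.02 = 3.58%.

3.58%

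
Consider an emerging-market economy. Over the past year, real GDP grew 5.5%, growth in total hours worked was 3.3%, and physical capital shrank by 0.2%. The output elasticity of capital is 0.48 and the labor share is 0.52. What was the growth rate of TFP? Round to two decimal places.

TFP growth was 3.88%.

Labor's share = 1 − 0.48 = 0.52.
Physical capital: 0.48 × (-0.2) = -0.096 pp.
Total hours worked: 0.52 × 3.3 = 1.716 pp.
TFP growth = 5.5 − 1.62 = 3.88%.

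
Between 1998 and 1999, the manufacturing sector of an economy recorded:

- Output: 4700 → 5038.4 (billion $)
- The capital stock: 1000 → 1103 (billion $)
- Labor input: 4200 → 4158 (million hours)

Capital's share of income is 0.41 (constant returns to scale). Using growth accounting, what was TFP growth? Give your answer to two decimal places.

Output growth = (5038.4 − 4700) / 4700 = 7.2%.
The capital stock growth = (1103 − 1000) / 1000 = 10.3%.
Labor input growth = (4158 − 4200) / 4200 = -1%.
Labor's share = 1 − 0.41 = 0.59.
The capital stock: 0.41 × 10.3 = 4.223 pp.
Labor input: 0.59 × (-1) = -0.59 pp.
TFP growth = 7.2 − 3.633 = 3.567%.

TFP growth was 3.57%.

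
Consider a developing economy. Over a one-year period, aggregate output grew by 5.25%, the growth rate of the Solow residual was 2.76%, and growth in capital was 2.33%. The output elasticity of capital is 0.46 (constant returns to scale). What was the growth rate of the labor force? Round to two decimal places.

2.63%

Labor's share = 1 − 0.46 = 0.54.
gY = gA + 0.46×2.33 + 0.54×g.
0.54×g = 5.25 − 2.76 − 1.0718 = 1.4182.
g = 1.4182 / 0.54 = 2.6263%.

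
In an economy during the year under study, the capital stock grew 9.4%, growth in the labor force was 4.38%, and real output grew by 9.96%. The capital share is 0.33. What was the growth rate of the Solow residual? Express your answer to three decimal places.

Labor's share = 1 − 0.33 = 0.67.
The capital stock: 0.33 × 9.4 = 3.102 pp.
The labor force: 0.67 × 4.38 = 2.9346 pp.
TFP growth = 9.96 − 6.0366 = 3.9234%.

The Solow residual grew 3.923%.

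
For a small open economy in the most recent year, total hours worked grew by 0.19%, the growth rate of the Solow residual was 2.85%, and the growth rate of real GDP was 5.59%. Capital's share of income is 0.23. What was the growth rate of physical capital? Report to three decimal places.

Labor's share = 1 − 0.23 = 0.77.
gY = gA + 0.77×0.19 + 0.23×g.
0.23×g = 5.59 − 2.85 − 0.1463 = 2.5937.
g = 2.5937 / 0.23 = 11.27696%.

11.277%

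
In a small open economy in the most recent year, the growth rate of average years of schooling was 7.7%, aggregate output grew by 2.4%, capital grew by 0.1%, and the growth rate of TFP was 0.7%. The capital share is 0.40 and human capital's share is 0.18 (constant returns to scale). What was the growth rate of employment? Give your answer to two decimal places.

Labor's share = 1 − 0.4 − 0.18 = 0.42.
gY = gA + 0.4×0.1 + 0.18×7.7 + 0.42×g.
0.42×g = 2.4 − 0.7 − 1.426 = 0.274.
g = 0.274 / 0.42 = 0.6524%.

0.65%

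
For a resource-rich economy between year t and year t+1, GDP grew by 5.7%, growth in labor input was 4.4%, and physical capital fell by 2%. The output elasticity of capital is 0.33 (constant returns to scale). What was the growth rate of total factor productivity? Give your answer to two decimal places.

Labor's share = 1 − 0.33 = 0.67.
Physical capital: 0.33 × (-2) = -0.66 pp.
Labor input: 0.67 × 4.4 = 2.948 pp.
TFP growth = 5.7 − 2.288 = 3.412%.

Total factor productivity growth was 3.41%.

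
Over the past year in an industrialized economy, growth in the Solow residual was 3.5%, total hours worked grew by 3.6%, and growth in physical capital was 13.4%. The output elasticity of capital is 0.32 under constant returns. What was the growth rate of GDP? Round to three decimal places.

GDP grew 10.236%.

Labor's share = 1 − 0.32 = 0.68.
Physical capital: 0.32 × 13.4 = 4.288 pp.
Total hours worked: 0.68 × 3.6 = 2.448 pp.
Output growth = 3.5 + 6.736 = 10.236%.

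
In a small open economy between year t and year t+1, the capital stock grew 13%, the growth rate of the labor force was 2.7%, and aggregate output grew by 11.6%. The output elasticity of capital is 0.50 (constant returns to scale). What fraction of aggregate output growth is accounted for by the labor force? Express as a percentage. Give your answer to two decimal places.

Labor's share = 1 − 0.5 = 0.5.
The labor force contributed 0.5 × 2.7 = 1.35 pp.
Share of growth = 1.35 / 11.6 × 100 = 11.6379%.

11.64%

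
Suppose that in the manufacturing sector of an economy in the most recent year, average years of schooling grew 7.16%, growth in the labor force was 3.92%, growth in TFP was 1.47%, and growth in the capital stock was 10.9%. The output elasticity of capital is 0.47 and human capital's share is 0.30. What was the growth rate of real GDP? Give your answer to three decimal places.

9.643%

Labor's share = 1 − 0.47 − 0.3 = 0.23.
The capital stock: 0.47 × 10.9 = 5.123 pp.
Average years of schooling: 0.3 × 7.16 = 2.148 pp.
The labor force: 0.23 × 3.92 = 0.9016 pp.
Output growth = 1.47 + 8.1726 = 9.6426%.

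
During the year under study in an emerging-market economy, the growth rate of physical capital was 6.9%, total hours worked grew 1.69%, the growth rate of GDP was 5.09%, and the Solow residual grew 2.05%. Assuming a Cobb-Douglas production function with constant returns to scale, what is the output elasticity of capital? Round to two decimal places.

gY = gA + α·gK + (1−α)·gL, so gY − gA − gL = α(gK − gL).
5.09 − 2.05 − 1.69 = α × (6.9 − 1.69).
1.35 = 5.21 α, so α = 0.2591.

The output elasticity of capital is 0.26.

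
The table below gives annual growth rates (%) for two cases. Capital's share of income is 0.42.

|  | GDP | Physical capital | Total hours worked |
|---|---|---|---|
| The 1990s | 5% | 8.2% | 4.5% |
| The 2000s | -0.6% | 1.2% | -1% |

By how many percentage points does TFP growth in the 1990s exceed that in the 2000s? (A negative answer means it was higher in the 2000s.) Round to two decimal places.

Labor's share = 1 − 0.42 = 0.58.
The 1990s: TFP = 5 − 3.444 − 2.61 = -1.054%.
The 2000s: TFP = -0.6 − 0.504 + 0.58 = -0.524%.
Difference = -1.054 − (-0.524) = -0.53 pp.

-0.53 percentage points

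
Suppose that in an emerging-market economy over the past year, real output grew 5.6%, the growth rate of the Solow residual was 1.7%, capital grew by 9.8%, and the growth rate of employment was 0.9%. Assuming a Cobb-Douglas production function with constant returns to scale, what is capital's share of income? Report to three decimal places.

0.337

gY = gA + α·gK + (1−α)·gL, so gY − gA − gL = α(gK − gL).
5.6 − 1.7 − 0.9 = α × (9.8 − 0.9).
3 = 8.9 α, so α = 0.33708.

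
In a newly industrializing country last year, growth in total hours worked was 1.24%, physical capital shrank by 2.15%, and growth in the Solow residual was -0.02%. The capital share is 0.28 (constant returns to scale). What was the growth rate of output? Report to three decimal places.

Labor's share = 1 − 0.28 = 0.72.
Physical capital: 0.28 × (-2.15) = -0.602 pp.
Total hours worked: 0.72 × 1.24 = 0.8928 pp.
Output growth = -0.02 + 0.2908 = 0.2708%.

0.271%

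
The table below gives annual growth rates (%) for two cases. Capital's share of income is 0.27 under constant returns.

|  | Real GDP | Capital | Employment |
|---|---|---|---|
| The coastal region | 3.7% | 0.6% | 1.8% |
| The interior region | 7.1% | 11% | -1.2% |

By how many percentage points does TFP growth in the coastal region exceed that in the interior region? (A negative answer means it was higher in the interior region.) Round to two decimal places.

-2.78 percentage points

Labor's share = 1 − 0.27 = 0.73.
The coastal region: TFP = 3.7 − 0.162 − 1.314 = 2.224%.
The interior region: TFP = 7.1 − 2.97 + 0.876 = 5.006%.
Difference = 2.224 − (5.006) = -2.782 pp.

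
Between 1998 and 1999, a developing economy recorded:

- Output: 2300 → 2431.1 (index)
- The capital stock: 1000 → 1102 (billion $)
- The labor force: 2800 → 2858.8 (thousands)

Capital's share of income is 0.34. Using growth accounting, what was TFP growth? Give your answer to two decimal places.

0.85%

Output growth = (2431.1 − 2300) / 2300 = 5.7%.
The capital stock growth = (1102 − 1000) / 1000 = 10.2%.
The labor force growth = (2858.8 − 2800) / 2800 = 2.1%.
Labor's share = 1 − 0.34 = 0.66.
The capital stock: 0.34 × 10.2 = 3.468 pp.
The labor force: 0.66 × 2.1 = 1.386 pp.
TFP growth = 5.7 − 4.854 = 0.846%.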